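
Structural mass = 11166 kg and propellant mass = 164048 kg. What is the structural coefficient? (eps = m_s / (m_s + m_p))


eps = 11166 / (11166 + 164048) = 0.0637

0.0637


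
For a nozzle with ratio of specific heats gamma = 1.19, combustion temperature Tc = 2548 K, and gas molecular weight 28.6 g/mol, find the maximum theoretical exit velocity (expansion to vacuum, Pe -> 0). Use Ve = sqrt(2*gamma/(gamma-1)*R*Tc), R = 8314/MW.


R = 8314 / 28.6 = 290.7 J/(kg.K)
Ve = sqrt(2 * 1.19 / (1.19 - 1) * 290.7 * 2548) = 3046 m/s

3046 m/s


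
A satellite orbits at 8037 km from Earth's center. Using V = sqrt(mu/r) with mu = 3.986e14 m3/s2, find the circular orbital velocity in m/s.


V = sqrt(3.986e14 / 8037000) = 7042 m/s

7042 m/s


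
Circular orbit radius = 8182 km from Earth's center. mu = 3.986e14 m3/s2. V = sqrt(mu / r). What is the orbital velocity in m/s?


V = sqrt(3.986e14 / 8182000) = 6980 m/s

6980 m/s


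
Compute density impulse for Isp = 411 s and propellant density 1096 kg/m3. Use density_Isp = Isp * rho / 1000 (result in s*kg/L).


rho*Isp = 411 * 1096 / 1000 = 450 s*kg/L

450 s*kg/L


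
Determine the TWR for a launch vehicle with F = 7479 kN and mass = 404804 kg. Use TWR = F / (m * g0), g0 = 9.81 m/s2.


TWR = 7479000 / (404804 * 9.81) = 1.88

1.88


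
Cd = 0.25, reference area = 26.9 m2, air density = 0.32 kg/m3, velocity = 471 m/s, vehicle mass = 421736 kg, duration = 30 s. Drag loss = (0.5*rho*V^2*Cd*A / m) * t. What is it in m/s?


D = 0.5 * 0.32 * 471^2 * 0.25 * 26.9 = 238700.92 N
a = 238700.92 / 421736 = 0.566 m/s2
dV = 0.566 * 30 = 17.0 m/s

17.0 m/s


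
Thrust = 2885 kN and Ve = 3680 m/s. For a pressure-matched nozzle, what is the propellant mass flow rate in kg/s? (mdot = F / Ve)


mdot = F / Ve = 2885000 / 3680 = 784.0 kg/s

784.0 kg/s


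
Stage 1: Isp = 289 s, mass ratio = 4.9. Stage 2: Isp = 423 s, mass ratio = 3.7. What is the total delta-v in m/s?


dV1 = 289 * 9.81 * ln(4.9) = 4505.6 m/s
dV2 = 423 * 9.81 * ln(3.7) = 5429.1 m/s
Total dV = 4505.6 + 5429.1 = 9934.7 m/s ~ 9935 m/s

9935 m/s


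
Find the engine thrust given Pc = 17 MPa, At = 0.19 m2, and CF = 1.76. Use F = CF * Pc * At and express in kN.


F = 1.76 * 17e6 * 0.19 = 5.6848e+06 N = 5684.8 kN

5684.8 kN


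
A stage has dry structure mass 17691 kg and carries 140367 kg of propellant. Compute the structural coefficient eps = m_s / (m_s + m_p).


eps = 17691 / (17691 + 140367) = 0.1119

0.1119


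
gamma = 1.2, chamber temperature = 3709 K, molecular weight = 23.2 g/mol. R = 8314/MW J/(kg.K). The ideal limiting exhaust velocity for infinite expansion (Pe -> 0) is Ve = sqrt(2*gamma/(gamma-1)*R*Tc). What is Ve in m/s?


R = 8314 / 23.2 = 358.36 J/(kg.K)
Ve = sqrt(2 * 1.2 / (1.2 - 1) * 358.36 * 3709) = 3994 m/s

3994 m/s


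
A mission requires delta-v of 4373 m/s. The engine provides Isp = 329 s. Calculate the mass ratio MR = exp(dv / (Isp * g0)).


Ve = 329 * 9.81 = 3227.49 m/s
MR = exp(4373 / 3227.49) = 3.876

3.876


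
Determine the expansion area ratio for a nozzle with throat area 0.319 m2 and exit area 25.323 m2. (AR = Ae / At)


AR = 25.323 / 0.319 = 79.4

79.4


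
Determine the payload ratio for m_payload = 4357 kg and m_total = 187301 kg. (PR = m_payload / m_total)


PR = 4357 / 187301 = 0.0233

0.0233


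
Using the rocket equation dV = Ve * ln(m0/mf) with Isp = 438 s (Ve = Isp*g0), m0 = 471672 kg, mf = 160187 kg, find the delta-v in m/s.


Ve = 438 * 9.81 = 4296.78 m/s
dV = 4296.78 * ln(471672/160187) = 4640 m/s

4640 m/s


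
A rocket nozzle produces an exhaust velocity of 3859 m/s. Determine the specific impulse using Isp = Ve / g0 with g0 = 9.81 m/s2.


Isp = Ve / g0 = 3859 / 9.81 = 393.4 s

393.4 s


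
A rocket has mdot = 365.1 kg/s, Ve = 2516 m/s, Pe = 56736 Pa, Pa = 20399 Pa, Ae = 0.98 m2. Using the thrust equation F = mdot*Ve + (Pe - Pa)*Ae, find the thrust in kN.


F = 365.1 * 2516 + (56736 - 20399) * 0.98 = 954202.0 N = 954.2 kN

954.2 kN


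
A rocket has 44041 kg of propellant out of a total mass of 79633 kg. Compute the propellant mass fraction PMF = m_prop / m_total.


PMF = 44041 / 79633 = 0.553

0.553


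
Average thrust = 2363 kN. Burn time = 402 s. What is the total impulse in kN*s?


It = 2363 * 402 = 949926 kN*s

949926 kN*s


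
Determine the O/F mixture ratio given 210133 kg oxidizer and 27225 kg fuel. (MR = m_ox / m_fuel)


MR = 210133 / 27225 = 7.72

7.72


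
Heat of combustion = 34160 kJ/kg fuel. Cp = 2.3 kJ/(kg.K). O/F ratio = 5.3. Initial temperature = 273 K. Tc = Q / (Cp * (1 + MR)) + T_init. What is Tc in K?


Tc = 34160 / (2.3 * (1 + 5.3)) + 273 = 2630 K

2630 K


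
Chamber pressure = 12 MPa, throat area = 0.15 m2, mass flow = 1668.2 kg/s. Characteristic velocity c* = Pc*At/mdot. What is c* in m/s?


c* = 12e6 * 0.15 / 1668.2 = 1079 m/s

1079 m/s


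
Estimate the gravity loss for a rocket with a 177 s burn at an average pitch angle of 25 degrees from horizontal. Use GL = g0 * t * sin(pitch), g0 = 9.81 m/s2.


GL = 9.81 * 177 * sin(25 deg) = 734 m/s

734 m/s


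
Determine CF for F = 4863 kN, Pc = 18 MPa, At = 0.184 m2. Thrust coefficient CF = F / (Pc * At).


CF = 4863000 / (18e6 * 0.184) = 1.47

1.47


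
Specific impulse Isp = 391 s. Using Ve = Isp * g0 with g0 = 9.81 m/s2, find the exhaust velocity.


Ve = Isp * g0 = 391 * 9.81 = 3835.7 m/s

3835.7 m/s


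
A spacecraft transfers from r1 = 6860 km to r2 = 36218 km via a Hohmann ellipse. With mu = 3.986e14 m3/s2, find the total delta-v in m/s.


V1 = sqrt(mu/r1) = 7622.66 m/s
dV1 = V1*(sqrt(2*r2/(r1+r2)) - 1) = 2261.87 m/s
V2 = sqrt(mu/r2) = 3317.47 m/s
dV2 = V2*(1 - sqrt(2*r1/(r1+r2))) = 1445.25 m/s
Total dV = 3707 m/s

3707 m/s


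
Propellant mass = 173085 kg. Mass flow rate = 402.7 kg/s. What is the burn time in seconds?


tb = 173085 / 402.7 = 429.8 s

429.8 s


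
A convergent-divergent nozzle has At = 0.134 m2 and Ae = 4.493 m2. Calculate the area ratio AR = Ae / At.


AR = 4.493 / 0.134 = 33.5

33.5


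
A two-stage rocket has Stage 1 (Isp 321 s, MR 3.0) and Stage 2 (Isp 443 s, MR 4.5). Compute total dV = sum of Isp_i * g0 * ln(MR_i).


dV1 = 321 * 9.81 * ln(3.0) = 3459.5 m/s
dV2 = 443 * 9.81 * ln(4.5) = 6536.5 m/s
Total dV = 3459.5 + 6536.5 = 9996.0 m/s ~ 9996 m/s

9996 m/s


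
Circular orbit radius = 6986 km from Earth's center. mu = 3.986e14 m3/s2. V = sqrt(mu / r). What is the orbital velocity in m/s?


V = sqrt(3.986e14 / 6986000) = 7554 m/s

7554 m/s


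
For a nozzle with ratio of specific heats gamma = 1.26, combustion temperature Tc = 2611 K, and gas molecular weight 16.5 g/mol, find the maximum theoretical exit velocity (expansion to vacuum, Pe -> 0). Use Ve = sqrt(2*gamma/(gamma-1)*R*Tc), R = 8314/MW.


R = 8314 / 16.5 = 503.88 J/(kg.K)
Ve = sqrt(2 * 1.26 / (1.26 - 1) * 503.88 * 2611) = 3571 m/s

3571 m/s


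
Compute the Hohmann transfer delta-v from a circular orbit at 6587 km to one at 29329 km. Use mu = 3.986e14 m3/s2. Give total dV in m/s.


V1 = sqrt(mu/r1) = 7779.02 m/s
dV1 = V1*(sqrt(2*r2/(r1+r2)) - 1) = 2162.31 m/s
V2 = sqrt(mu/r2) = 3686.55 m/s
dV2 = V2*(1 - sqrt(2*r1/(r1+r2))) = 1453.83 m/s
Total dV = 3616 m/s

3616 m/s


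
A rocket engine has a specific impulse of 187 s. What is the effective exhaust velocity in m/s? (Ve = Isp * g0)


Ve = Isp * g0 = 187 * 9.81 = 1834.5 m/s

1834.5 m/s


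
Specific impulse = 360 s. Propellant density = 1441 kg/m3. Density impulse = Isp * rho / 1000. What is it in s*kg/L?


rho*Isp = 360 * 1441 / 1000 = 519 s*kg/L

519 s*kg/L


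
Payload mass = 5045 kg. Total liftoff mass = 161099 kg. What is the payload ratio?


PR = 5045 / 161099 = 0.0313

0.0313


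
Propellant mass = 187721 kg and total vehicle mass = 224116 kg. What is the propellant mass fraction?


PMF = 187721 / 224116 = 0.838

0.838


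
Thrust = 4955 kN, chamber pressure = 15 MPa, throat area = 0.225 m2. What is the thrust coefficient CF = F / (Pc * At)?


CF = 4955000 / (15e6 * 0.225) = 1.47

1.47


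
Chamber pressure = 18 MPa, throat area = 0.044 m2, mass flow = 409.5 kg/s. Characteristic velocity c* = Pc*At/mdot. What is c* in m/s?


c* = 18e6 * 0.044 / 409.5 = 1934 m/s

1934 m/s


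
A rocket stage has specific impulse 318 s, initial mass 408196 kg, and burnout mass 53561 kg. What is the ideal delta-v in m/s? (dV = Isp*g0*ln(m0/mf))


Ve = 318 * 9.81 = 3119.58 m/s
dV = 3119.58 * ln(408196/53561) = 6336 m/s

6336 m/s


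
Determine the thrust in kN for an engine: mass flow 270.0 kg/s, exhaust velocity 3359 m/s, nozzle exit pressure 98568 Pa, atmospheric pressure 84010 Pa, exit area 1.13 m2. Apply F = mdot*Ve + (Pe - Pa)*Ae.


F = 270.0 * 3359 + (98568 - 84010) * 1.13 = 923381.0 N = 923.4 kN

923.4 kN


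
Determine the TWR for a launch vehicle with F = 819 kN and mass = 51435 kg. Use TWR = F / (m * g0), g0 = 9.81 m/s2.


TWR = 819000 / (51435 * 9.81) = 1.62

1.62


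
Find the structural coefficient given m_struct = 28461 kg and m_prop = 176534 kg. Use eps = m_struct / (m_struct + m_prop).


eps = 28461 / (28461 + 176534) = 0.1388

0.1388


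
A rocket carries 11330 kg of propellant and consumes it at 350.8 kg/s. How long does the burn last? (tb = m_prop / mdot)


tb = 11330 / 350.8 = 32.3 s

32.3 s


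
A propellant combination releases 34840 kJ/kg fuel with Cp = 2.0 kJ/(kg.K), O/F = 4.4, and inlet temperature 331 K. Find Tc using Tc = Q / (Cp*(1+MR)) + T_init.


Tc = 34840 / (2.0 * (1 + 4.4)) + 331 = 3557 K

3557 K


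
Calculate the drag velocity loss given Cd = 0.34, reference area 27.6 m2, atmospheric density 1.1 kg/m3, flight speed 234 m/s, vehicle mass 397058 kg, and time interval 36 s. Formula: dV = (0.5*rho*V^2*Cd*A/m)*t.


D = 0.5 * 1.1 * 234^2 * 0.34 * 27.6 = 282606.67 N
a = 282606.67 / 397058 = 0.7118 m/s2
dV = 0.7118 * 36 = 25.6 m/s

25.6 m/s


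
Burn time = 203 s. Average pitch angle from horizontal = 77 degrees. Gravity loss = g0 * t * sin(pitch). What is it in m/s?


GL = 9.81 * 203 * sin(77 deg) = 1940 m/s

1940 m/s


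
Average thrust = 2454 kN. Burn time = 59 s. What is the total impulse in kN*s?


It = 2454 * 59 = 144786 kN*s

144786 kN*s


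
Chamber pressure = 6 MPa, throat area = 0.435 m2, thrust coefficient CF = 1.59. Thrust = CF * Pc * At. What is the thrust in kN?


F = 1.59 * 6e6 * 0.435 = 4.1499e+06 N = 4149.9 kN

4149.9 kN


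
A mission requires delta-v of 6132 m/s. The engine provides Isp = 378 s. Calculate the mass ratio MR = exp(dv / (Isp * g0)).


Ve = 378 * 9.81 = 3708.18 m/s
MR = exp(6132 / 3708.18) = 5.226

5.226


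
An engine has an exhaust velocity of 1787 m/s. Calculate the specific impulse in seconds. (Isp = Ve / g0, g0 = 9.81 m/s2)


Isp = Ve / g0 = 1787 / 9.81 = 182.2 s

182.2 s


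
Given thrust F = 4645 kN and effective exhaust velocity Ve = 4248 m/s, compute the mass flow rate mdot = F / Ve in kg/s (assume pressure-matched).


mdot = F / Ve = 4645000 / 4248 = 1093.5 kg/s

1093.5 kg/s


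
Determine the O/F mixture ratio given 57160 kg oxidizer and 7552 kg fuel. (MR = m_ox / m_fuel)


MR = 57160 / 7552 = 7.57

7.57


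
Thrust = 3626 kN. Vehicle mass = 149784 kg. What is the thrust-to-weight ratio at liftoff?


TWR = 3626000 / (149784 * 9.81) = 2.47

2.47


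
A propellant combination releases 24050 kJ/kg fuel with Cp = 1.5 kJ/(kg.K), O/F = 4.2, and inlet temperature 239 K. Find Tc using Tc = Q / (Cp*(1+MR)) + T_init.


Tc = 24050 / (1.5 * (1 + 4.2)) + 239 = 3322 K

3322 K


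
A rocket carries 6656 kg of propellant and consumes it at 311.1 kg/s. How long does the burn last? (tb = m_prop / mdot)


tb = 6656 / 311.1 = 21.4 s

21.4 s


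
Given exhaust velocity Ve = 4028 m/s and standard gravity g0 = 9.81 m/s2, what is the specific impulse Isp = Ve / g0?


Isp = Ve / g0 = 4028 / 9.81 = 410.6 s

410.6 s


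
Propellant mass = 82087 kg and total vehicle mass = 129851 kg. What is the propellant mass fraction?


PMF = 82087 / 129851 = 0.632

0.632


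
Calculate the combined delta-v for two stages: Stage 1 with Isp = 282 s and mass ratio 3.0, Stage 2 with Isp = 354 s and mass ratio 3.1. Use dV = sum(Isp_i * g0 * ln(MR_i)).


dV1 = 282 * 9.81 * ln(3.0) = 3039.2 m/s
dV2 = 354 * 9.81 * ln(3.1) = 3929.1 m/s
Total dV = 3039.2 + 3929.1 = 6968.3 m/s ~ 6968 m/s

6968 m/s


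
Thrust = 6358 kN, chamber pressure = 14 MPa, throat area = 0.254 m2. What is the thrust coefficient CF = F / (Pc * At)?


CF = 6358000 / (14e6 * 0.254) = 1.79

1.79


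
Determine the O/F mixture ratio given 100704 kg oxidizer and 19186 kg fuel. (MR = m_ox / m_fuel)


MR = 100704 / 19186 = 5.25

5.25


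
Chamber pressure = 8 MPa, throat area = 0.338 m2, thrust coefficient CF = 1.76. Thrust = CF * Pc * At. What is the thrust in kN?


F = 1.76 * 8e6 * 0.338 = 4.7590e+06 N = 4759.0 kN

4759.0 kN


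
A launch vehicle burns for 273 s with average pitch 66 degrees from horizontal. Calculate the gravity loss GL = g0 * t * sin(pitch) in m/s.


GL = 9.81 * 273 * sin(66 deg) = 2447 m/s

2447 m/s


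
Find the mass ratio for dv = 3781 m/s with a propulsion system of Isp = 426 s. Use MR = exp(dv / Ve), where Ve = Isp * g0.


Ve = 426 * 9.81 = 4179.06 m/s
MR = exp(3781 / 4179.06) = 2.471

2.471


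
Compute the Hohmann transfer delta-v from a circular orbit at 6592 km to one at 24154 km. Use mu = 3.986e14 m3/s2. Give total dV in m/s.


V1 = sqrt(mu/r1) = 7776.07 m/s
dV1 = V1*(sqrt(2*r2/(r1+r2)) - 1) = 1971.03 m/s
V2 = sqrt(mu/r2) = 4062.32 m/s
dV2 = V2*(1 - sqrt(2*r1/(r1+r2))) = 1402.19 m/s
Total dV = 3373 m/s

3373 m/s


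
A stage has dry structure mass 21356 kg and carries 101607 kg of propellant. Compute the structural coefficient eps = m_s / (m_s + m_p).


eps = 21356 / (21356 + 101607) = 0.1737

0.1737


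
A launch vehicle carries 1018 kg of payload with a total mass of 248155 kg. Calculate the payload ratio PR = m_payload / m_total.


PR = 1018 / 248155 = 0.0041

0.0041


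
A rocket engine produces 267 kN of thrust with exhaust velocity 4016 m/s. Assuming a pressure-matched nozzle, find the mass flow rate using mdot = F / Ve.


mdot = F / Ve = 267000 / 4016 = 66.5 kg/s

66.5 kg/s


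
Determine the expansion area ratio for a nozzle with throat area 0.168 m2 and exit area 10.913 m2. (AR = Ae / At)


AR = 10.913 / 0.168 = 65.0

65.0


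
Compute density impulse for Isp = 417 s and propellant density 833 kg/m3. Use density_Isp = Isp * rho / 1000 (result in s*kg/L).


rho*Isp = 417 * 833 / 1000 = 347 s*kg/L

347 s*kg/L


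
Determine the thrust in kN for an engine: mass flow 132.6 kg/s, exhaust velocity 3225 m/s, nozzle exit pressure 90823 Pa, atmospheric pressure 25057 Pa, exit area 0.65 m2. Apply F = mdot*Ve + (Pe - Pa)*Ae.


F = 132.6 * 3225 + (90823 - 25057) * 0.65 = 470383.0 N = 470.4 kN

470.4 kN


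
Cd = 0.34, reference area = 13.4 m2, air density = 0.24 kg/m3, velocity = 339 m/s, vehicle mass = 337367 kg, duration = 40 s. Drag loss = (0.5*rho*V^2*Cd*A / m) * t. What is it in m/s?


D = 0.5 * 0.24 * 339^2 * 0.34 * 13.4 = 62829.61 N
a = 62829.61 / 337367 = 0.1862 m/s2
dV = 0.1862 * 40 = 7.4 m/s

7.4 m/s


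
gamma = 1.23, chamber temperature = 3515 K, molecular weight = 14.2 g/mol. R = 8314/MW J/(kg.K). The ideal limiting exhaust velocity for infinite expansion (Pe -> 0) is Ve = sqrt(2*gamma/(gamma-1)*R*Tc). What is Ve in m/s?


R = 8314 / 14.2 = 585.49 J/(kg.K)
Ve = sqrt(2 * 1.23 / (1.23 - 1) * 585.49 * 3515) = 4692 m/s

4692 m/s


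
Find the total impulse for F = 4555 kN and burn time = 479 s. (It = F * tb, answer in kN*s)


It = 4555 * 479 = 2181845 kN*s

2181845 kN*s


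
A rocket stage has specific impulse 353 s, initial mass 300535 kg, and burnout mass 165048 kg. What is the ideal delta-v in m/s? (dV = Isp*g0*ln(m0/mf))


Ve = 353 * 9.81 = 3462.93 m/s
dV = 3462.93 * ln(300535/165048) = 2075 m/s

2075 m/s


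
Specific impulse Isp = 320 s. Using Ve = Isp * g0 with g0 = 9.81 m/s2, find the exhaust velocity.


Ve = Isp * g0 = 320 * 9.81 = 3139.2 m/s

3139.2 m/s


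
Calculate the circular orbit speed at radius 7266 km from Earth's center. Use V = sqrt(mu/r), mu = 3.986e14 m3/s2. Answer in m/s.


V = sqrt(3.986e14 / 7266000) = 7407 m/s

7407 m/s


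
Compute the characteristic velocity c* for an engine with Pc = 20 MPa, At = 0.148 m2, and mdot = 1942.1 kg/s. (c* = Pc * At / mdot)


c* = 20e6 * 0.148 / 1942.1 = 1524 m/s

1524 m/s


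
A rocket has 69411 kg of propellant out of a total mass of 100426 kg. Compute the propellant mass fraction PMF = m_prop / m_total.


PMF = 69411 / 100426 = 0.691

0.691


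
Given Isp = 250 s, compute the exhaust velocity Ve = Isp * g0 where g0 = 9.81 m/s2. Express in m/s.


Ve = Isp * g0 = 250 * 9.81 = 2452.5 m/s

2452.5 m/s


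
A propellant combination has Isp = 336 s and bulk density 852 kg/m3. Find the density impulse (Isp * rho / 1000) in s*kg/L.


rho*Isp = 336 * 852 / 1000 = 286 s*kg/L

286 s*kg/L


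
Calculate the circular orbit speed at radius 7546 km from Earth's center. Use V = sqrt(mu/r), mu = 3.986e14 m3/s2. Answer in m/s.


V = sqrt(3.986e14 / 7546000) = 7268 m/s

7268 m/s


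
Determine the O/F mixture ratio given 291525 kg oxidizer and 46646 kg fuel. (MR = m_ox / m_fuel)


MR = 291525 / 46646 = 6.25

6.25


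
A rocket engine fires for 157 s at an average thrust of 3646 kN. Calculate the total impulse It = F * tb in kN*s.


It = 3646 * 157 = 572422 kN*s

572422 kN*s


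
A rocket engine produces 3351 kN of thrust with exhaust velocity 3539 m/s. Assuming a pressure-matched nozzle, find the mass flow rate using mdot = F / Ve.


mdot = F / Ve = 3351000 / 3539 = 946.9 kg/s

946.9 kg/s


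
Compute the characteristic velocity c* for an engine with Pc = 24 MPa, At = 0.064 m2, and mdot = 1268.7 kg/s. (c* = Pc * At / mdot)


c* = 24e6 * 0.064 / 1268.7 = 1211 m/s

1211 m/s


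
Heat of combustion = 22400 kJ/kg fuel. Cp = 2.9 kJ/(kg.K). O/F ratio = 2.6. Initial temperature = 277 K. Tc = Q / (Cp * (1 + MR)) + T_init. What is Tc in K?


Tc = 22400 / (2.9 * (1 + 2.6)) + 277 = 2423 K

2423 K


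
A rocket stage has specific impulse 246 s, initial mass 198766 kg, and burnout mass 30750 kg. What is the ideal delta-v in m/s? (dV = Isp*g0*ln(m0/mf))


Ve = 246 * 9.81 = 2413.26 m/s
dV = 2413.26 * ln(198766/30750) = 4504 m/s

4504 m/s


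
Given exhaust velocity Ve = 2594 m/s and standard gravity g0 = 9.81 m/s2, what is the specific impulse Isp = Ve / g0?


Isp = Ve / g0 = 2594 / 9.81 = 264.4 s

264.4 s


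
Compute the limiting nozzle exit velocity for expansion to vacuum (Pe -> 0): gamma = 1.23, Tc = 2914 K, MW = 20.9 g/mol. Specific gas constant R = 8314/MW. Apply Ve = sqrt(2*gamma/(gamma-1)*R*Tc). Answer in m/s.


R = 8314 / 20.9 = 397.8 J/(kg.K)
Ve = sqrt(2 * 1.23 / (1.23 - 1) * 397.8 * 2914) = 3521 m/s

3521 m/s


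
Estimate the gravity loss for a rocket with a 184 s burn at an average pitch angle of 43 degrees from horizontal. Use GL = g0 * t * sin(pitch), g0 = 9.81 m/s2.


GL = 9.81 * 184 * sin(43 deg) = 1231 m/s

1231 m/s


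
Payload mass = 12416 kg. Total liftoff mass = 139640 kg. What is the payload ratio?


PR = 12416 / 139640 = 0.0889

0.0889


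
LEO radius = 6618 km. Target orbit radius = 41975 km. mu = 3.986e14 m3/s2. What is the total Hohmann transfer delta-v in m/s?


V1 = sqrt(mu/r1) = 7760.78 m/s
dV1 = V1*(sqrt(2*r2/(r1+r2)) - 1) = 2439.89 m/s
V2 = sqrt(mu/r2) = 3081.58 m/s
dV2 = V2*(1 - sqrt(2*r1/(r1+r2))) = 1473.29 m/s
Total dV = 3913 m/s

3913 m/s


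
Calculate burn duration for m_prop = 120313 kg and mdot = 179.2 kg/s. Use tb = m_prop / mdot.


tb = 120313 / 179.2 = 671.4 s

671.4 s


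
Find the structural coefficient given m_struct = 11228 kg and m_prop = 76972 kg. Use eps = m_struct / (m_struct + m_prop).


eps = 11228 / (11228 + 76972) = 0.1273

0.1273


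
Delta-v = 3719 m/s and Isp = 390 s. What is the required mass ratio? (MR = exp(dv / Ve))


Ve = 390 * 9.81 = 3825.9 m/s
MR = exp(3719 / 3825.9) = 2.643

2.643


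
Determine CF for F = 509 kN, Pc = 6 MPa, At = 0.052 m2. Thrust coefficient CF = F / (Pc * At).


CF = 509000 / (6e6 * 0.052) = 1.63

1.63


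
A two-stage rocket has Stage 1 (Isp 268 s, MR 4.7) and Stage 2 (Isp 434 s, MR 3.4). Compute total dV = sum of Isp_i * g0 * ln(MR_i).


dV1 = 268 * 9.81 * ln(4.7) = 4068.7 m/s
dV2 = 434 * 9.81 * ln(3.4) = 5210.3 m/s
Total dV = 4068.7 + 5210.3 = 9279.0 m/s ~ 9279 m/s

9279 m/s


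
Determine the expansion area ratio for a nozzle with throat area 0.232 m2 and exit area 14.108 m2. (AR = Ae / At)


AR = 14.108 / 0.232 = 60.8

60.8


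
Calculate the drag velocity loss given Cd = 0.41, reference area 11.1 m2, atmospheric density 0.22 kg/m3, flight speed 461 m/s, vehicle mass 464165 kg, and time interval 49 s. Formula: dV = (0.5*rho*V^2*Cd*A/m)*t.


D = 0.5 * 0.22 * 461^2 * 0.41 * 11.1 = 106390.14 N
a = 106390.14 / 464165 = 0.2292 m/s2
dV = 0.2292 * 49 = 11.2 m/s

11.2 m/s


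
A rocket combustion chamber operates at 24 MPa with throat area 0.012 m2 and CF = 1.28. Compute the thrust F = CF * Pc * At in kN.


F = 1.28 * 24e6 * 0.012 = 368640.0 N = 368.6 kN

368.6 kN


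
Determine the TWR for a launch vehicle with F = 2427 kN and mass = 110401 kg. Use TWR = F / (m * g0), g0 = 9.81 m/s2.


TWR = 2427000 / (110401 * 9.81) = 2.24

2.24


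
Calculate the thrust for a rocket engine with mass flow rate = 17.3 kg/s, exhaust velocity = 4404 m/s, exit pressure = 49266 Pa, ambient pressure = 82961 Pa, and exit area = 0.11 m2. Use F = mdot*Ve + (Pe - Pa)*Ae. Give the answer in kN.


F = 17.3 * 4404 + (49266 - 82961) * 0.11 = 72483.0 N = 72.5 kN

72.5 kN


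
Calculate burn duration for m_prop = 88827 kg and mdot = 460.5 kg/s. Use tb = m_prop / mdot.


tb = 88827 / 460.5 = 192.9 s

192.9 s


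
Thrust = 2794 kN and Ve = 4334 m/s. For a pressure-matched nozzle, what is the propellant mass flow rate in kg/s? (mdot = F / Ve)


mdot = F / Ve = 2794000 / 4334 = 644.7 kg/s

644.7 kg/s


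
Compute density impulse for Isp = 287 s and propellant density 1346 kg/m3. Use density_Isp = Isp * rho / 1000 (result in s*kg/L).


rho*Isp = 287 * 1346 / 1000 = 386 s*kg/L

386 s*kg/L


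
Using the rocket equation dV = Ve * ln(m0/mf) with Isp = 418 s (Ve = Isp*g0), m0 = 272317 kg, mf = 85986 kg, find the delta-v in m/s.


Ve = 418 * 9.81 = 4100.58 m/s
dV = 4100.58 * ln(272317/85986) = 4727 m/s

4727 m/s


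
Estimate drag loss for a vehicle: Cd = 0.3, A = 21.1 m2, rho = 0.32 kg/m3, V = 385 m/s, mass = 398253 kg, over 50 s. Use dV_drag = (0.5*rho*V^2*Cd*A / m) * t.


D = 0.5 * 0.32 * 385^2 * 0.3 * 21.1 = 150122.28 N
a = 150122.28 / 398253 = 0.377 m/s2
dV = 0.377 * 50 = 18.8 m/s

18.8 m/s


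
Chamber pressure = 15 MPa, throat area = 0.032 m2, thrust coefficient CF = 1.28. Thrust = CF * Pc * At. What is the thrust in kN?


F = 1.28 * 15e6 * 0.032 = 614400.0 N = 614.4 kN

614.4 kN


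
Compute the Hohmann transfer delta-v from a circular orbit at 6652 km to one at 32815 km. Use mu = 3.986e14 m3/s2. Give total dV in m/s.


V1 = sqrt(mu/r1) = 7740.92 m/s
dV1 = V1*(sqrt(2*r2/(r1+r2)) - 1) = 2241.29 m/s
V2 = sqrt(mu/r2) = 3485.24 m/s
dV2 = V2*(1 - sqrt(2*r1/(r1+r2))) = 1461.72 m/s
Total dV = 3703 m/s

3703 m/s


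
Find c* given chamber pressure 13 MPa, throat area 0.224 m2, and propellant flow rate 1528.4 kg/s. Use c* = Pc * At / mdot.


c* = 13e6 * 0.224 / 1528.4 = 1905 m/s

1905 m/s


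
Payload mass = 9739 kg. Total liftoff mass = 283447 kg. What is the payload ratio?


PR = 9739 / 283447 = 0.0344

0.0344


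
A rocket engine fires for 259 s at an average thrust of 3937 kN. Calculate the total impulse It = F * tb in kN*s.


It = 3937 * 259 = 1019683 kN*s

1019683 kN*s


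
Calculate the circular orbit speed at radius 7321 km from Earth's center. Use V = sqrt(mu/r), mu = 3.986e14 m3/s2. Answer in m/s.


V = sqrt(3.986e14 / 7321000) = 7379 m/s

7379 m/s


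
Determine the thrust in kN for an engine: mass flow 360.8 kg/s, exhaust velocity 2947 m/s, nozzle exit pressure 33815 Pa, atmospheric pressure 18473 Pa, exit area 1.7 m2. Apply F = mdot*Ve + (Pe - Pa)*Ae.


F = 360.8 * 2947 + (33815 - 18473) * 1.7 = 1.0894e+06 N = 1089.4 kN

1089.4 kN


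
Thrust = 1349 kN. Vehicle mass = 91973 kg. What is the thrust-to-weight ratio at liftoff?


TWR = 1349000 / (91973 * 9.81) = 1.5

1.5


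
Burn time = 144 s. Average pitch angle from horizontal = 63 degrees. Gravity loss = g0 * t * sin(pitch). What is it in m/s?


GL = 9.81 * 144 * sin(63 deg) = 1259 m/s

1259 m/s


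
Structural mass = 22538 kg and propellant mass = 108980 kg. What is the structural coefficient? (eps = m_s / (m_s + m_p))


eps = 22538 / (22538 + 108980) = 0.1714

0.1714


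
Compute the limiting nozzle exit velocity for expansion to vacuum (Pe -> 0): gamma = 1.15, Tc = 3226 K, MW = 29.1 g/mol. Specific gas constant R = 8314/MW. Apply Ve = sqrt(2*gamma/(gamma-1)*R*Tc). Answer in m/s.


R = 8314 / 29.1 = 285.7 J/(kg.K)
Ve = sqrt(2 * 1.15 / (1.15 - 1) * 285.7 * 3226) = 3759 m/s

3759 m/s


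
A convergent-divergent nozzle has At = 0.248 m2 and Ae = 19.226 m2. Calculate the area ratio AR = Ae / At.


AR = 19.226 / 0.248 = 77.5

77.5


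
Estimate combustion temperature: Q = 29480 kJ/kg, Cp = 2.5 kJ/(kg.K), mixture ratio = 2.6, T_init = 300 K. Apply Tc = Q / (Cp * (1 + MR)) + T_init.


Tc = 29480 / (2.5 * (1 + 2.6)) + 300 = 3576 K

3576 K


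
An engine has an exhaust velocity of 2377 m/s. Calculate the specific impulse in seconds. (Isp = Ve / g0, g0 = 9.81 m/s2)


Isp = Ve / g0 = 2377 / 9.81 = 242.3 s

242.3 s


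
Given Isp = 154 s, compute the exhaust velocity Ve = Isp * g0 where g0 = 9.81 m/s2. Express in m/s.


Ve = Isp * g0 = 154 * 9.81 = 1510.7 m/s

1510.7 m/s


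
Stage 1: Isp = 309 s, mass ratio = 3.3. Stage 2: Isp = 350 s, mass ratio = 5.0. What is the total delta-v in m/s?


dV1 = 309 * 9.81 * ln(3.3) = 3619.1 m/s
dV2 = 350 * 9.81 * ln(5.0) = 5526.0 m/s
Total dV = 3619.1 + 5526.0 = 9145.1 m/s ~ 9145 m/s

9145 m/s


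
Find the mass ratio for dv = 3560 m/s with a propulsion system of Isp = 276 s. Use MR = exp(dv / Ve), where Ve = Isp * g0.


Ve = 276 * 9.81 = 2707.56 m/s
MR = exp(3560 / 2707.56) = 3.724

3.724


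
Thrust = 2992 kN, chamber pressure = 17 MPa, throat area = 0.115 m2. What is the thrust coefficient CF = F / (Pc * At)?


CF = 2992000 / (17e6 * 0.115) = 1.53

1.53


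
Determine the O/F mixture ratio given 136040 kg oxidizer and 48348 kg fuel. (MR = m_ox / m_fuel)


MR = 136040 / 48348 = 2.81

2.81


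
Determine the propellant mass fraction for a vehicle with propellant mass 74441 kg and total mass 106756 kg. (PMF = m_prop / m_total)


PMF = 74441 / 106756 = 0.697

0.697


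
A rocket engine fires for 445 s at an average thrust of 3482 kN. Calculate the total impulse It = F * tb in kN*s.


It = 3482 * 445 = 1549490 kN*s

1549490 kN*s


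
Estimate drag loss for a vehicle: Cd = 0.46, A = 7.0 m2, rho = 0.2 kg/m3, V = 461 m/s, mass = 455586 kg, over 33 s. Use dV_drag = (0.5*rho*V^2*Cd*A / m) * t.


D = 0.5 * 0.2 * 461^2 * 0.46 * 7.0 = 68431.76 N
a = 68431.76 / 455586 = 0.1502 m/s2
dV = 0.1502 * 33 = 5.0 m/s

5.0 m/s


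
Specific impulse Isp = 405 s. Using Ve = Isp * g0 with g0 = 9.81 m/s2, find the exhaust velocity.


Ve = Isp * g0 = 405 * 9.81 = 3973.1 m/s

3973.1 m/s


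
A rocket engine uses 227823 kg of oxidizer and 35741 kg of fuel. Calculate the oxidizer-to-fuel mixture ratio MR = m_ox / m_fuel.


MR = 227823 / 35741 = 6.37

6.37


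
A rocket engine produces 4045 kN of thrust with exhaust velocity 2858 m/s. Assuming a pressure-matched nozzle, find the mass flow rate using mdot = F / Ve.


mdot = F / Ve = 4045000 / 2858 = 1415.3 kg/s

1415.3 kg/s


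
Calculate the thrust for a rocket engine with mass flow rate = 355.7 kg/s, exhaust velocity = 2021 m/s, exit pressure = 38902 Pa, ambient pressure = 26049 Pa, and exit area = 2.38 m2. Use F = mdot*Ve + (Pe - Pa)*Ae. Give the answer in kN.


F = 355.7 * 2021 + (38902 - 26049) * 2.38 = 749460.0 N = 749.5 kN

749.5 kN


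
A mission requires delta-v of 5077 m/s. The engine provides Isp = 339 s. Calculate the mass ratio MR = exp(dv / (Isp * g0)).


Ve = 339 * 9.81 = 3325.59 m/s
MR = exp(5077 / 3325.59) = 4.603

4.603


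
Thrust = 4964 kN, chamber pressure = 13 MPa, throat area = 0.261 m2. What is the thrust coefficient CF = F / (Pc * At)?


CF = 4964000 / (13e6 * 0.261) = 1.46

1.46


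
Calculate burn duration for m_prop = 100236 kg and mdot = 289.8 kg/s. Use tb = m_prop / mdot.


tb = 100236 / 289.8 = 345.9 s

345.9 s


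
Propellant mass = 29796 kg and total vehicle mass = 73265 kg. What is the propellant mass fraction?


PMF = 29796 / 73265 = 0.407

0.407


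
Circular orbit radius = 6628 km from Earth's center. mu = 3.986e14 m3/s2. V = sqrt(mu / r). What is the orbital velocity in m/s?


V = sqrt(3.986e14 / 6628000) = 7755 m/s

7755 m/s


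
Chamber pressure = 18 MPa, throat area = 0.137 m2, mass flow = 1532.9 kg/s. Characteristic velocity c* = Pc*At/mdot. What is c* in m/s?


c* = 18e6 * 0.137 / 1532.9 = 1609 m/s

1609 m/s


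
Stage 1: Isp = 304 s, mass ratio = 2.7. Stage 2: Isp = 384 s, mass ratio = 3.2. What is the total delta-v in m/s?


dV1 = 304 * 9.81 * ln(2.7) = 2962.1 m/s
dV2 = 384 * 9.81 * ln(3.2) = 4381.6 m/s
Total dV = 2962.1 + 4381.6 = 7343.7 m/s ~ 7344 m/s

7344 m/s


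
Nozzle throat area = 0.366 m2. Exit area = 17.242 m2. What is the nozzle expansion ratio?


AR = 17.242 / 0.366 = 47.1

47.1


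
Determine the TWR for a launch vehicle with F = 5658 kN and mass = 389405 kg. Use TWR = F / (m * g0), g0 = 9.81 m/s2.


TWR = 5658000 / (389405 * 9.81) = 1.48

1.48


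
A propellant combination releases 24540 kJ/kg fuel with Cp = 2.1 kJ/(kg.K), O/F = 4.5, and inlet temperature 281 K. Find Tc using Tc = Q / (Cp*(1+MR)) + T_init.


Tc = 24540 / (2.1 * (1 + 4.5)) + 281 = 2406 K

2406 K


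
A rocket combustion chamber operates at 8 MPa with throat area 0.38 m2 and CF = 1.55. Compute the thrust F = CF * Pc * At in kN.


F = 1.55 * 8e6 * 0.38 = 4.7120e+06 N = 4712.0 kN

4712.0 kN


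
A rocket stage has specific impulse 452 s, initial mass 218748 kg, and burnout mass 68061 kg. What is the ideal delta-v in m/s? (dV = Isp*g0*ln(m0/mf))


Ve = 452 * 9.81 = 4434.12 m/s
dV = 4434.12 * ln(218748/68061) = 5177 m/s

5177 m/s


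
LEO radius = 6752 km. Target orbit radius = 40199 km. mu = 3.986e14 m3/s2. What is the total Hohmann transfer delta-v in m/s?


V1 = sqrt(mu/r1) = 7683.38 m/s
dV1 = V1*(sqrt(2*r2/(r1+r2)) - 1) = 2370.94 m/s
V2 = sqrt(mu/r2) = 3148.92 m/s
dV2 = V2*(1 - sqrt(2*r1/(r1+r2))) = 1460.15 m/s
Total dV = 3831 m/s

3831 m/s


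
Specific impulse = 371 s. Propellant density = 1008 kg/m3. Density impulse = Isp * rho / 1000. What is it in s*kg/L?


rho*Isp = 371 * 1008 / 1000 = 374 s*kg/L

374 s*kg/L


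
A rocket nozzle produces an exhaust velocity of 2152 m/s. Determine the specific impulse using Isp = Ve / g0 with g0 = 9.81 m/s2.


Isp = Ve / g0 = 2152 / 9.81 = 219.4 s

219.4 s


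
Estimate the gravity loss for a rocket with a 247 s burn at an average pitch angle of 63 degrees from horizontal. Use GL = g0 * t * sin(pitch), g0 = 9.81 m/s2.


GL = 9.81 * 247 * sin(63 deg) = 2159 m/s

2159 m/s


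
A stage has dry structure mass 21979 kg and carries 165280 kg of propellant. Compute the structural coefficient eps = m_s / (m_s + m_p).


eps = 21979 / (21979 + 165280) = 0.1174

0.1174


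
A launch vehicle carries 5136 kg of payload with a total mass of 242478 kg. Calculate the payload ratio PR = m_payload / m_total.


PR = 5136 / 242478 = 0.0212

0.0212


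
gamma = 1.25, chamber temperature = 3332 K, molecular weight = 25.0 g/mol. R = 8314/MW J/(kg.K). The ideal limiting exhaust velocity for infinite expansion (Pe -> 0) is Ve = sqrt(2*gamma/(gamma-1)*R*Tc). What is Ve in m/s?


R = 8314 / 25.0 = 332.56 J/(kg.K)
Ve = sqrt(2 * 1.25 / (1.25 - 1) * 332.56 * 3332) = 3329 m/s

3329 m/s


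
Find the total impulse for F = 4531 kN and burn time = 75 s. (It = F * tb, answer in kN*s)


It = 4531 * 75 = 339825 kN*s

339825 kN*s


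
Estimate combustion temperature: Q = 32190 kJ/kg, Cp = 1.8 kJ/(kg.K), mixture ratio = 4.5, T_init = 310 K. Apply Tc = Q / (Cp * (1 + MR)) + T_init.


Tc = 32190 / (1.8 * (1 + 4.5)) + 310 = 3562 K

3562 K


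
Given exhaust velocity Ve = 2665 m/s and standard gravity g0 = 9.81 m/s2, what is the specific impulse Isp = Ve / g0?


Isp = Ve / g0 = 2665 / 9.81 = 271.7 s

271.7 s


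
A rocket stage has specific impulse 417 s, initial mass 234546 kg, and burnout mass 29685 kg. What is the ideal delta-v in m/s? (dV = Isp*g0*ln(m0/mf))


Ve = 417 * 9.81 = 4090.77 m/s
dV = 4090.77 * ln(234546/29685) = 8456 m/s

8456 m/s


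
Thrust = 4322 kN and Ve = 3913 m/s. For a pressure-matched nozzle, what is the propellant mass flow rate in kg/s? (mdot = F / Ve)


mdot = F / Ve = 4322000 / 3913 = 1104.5 kg/s

1104.5 kg/s


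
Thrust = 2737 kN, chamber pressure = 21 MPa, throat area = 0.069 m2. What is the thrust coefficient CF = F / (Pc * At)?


CF = 2737000 / (21e6 * 0.069) = 1.89

1.89


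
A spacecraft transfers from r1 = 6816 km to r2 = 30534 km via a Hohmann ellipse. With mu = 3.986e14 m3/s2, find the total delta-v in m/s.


V1 = sqrt(mu/r1) = 7647.22 m/s
dV1 = V1*(sqrt(2*r2/(r1+r2)) - 1) = 2131.12 m/s
V2 = sqrt(mu/r2) = 3613.07 m/s
dV2 = V2*(1 - sqrt(2*r1/(r1+r2))) = 1430.29 m/s
Total dV = 3561 m/s

3561 m/s


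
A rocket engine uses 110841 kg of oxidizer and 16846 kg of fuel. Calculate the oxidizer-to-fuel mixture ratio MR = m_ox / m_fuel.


MR = 110841 / 16846 = 6.58

6.58


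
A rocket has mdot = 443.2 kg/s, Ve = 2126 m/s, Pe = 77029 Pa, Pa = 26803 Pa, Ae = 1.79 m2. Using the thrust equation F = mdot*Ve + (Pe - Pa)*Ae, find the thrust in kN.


F = 443.2 * 2126 + (77029 - 26803) * 1.79 = 1.0321e+06 N = 1032.1 kN

1032.1 kN


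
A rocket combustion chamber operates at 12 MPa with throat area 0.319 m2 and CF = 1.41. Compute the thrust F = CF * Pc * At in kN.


F = 1.41 * 12e6 * 0.319 = 5.3975e+06 N = 5397.5 kN

5397.5 kN


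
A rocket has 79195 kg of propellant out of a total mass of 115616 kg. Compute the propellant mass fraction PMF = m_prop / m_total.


PMF = 79195 / 115616 = 0.685

0.685


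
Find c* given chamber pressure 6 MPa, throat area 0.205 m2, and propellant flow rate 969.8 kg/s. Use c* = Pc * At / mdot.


c* = 6e6 * 0.205 / 969.8 = 1268 m/s

1268 m/s


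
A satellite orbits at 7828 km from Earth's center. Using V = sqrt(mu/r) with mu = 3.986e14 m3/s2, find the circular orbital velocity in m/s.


V = sqrt(3.986e14 / 7828000) = 7136 m/s

7136 m/s


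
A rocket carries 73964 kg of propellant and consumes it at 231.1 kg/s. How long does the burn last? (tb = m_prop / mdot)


tb = 73964 / 231.1 = 320.1 s

320.1 s


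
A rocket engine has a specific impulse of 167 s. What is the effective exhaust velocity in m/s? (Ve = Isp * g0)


Ve = Isp * g0 = 167 * 9.81 = 1638.3 m/s

1638.3 m/s


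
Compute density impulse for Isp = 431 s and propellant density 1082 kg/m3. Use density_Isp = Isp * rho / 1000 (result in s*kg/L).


rho*Isp = 431 * 1082 / 1000 = 466 s*kg/L

466 s*kg/L


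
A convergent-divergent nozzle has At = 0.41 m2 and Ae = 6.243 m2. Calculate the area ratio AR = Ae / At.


AR = 6.243 / 0.41 = 15.2

15.2


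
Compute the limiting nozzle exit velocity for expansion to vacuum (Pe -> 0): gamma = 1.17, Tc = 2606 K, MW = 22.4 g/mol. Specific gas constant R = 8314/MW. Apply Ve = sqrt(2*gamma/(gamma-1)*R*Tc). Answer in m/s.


R = 8314 / 22.4 = 371.16 J/(kg.K)
Ve = sqrt(2 * 1.17 / (1.17 - 1) * 371.16 * 2606) = 3649 m/s

3649 m/s


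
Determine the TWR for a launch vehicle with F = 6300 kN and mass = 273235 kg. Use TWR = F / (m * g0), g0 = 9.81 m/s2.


TWR = 6300000 / (273235 * 9.81) = 2.35

2.35


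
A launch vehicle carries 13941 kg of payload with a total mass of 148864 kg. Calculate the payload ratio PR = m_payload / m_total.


PR = 13941 / 148864 = 0.0936

0.0936


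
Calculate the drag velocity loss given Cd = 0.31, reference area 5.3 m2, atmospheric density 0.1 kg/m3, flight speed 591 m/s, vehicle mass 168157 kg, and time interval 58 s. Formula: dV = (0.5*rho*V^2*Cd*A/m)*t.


D = 0.5 * 0.1 * 591^2 * 0.31 * 5.3 = 28693.43 N
a = 28693.43 / 168157 = 0.1706 m/s2
dV = 0.1706 * 58 = 9.9 m/s

9.9 m/s


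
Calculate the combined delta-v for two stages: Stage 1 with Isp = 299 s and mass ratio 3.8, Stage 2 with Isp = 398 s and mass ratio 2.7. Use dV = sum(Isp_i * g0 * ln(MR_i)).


dV1 = 299 * 9.81 * ln(3.8) = 3915.8 m/s
dV2 = 398 * 9.81 * ln(2.7) = 3878.0 m/s
Total dV = 3915.8 + 3878.0 = 7793.8 m/s ~ 7794 m/s

7794 m/s


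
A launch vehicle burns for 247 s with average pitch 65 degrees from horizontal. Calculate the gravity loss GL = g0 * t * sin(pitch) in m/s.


GL = 9.81 * 247 * sin(65 deg) = 2196 m/s

2196 m/s


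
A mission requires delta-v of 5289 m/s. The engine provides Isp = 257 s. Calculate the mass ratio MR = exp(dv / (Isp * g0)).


Ve = 257 * 9.81 = 2521.17 m/s
MR = exp(5289 / 2521.17) = 8.149

8.149


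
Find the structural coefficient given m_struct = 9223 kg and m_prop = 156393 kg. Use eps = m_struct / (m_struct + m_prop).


eps = 9223 / (9223 + 156393) = 0.0557

0.0557


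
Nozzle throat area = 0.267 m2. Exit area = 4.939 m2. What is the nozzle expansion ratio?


AR = 4.939 / 0.267 = 18.5

18.5


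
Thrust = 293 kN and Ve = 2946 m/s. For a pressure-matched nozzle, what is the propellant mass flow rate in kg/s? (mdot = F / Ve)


mdot = F / Ve = 293000 / 2946 = 99.5 kg/s

99.5 kg/s


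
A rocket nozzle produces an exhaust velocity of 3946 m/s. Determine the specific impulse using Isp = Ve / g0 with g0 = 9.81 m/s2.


Isp = Ve / g0 = 3946 / 9.81 = 402.2 s

402.2 s


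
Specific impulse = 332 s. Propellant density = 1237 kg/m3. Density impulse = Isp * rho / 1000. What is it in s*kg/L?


rho*Isp = 332 * 1237 / 1000 = 411 s*kg/L

411 s*kg/L


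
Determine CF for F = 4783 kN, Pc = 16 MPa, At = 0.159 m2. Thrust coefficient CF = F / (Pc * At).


CF = 4783000 / (16e6 * 0.159) = 1.88

1.88


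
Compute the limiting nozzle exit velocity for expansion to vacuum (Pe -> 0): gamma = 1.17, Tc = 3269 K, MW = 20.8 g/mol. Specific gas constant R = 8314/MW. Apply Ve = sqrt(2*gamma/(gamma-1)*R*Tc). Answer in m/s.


R = 8314 / 20.8 = 399.71 J/(kg.K)
Ve = sqrt(2 * 1.17 / (1.17 - 1) * 399.71 * 3269) = 4241 m/s

4241 m/s


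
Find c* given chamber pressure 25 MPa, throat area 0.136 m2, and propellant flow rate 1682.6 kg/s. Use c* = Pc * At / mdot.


c* = 25e6 * 0.136 / 1682.6 = 2021 m/s

2021 m/s


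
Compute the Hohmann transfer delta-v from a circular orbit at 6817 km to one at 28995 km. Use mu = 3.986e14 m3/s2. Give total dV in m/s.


V1 = sqrt(mu/r1) = 7646.66 m/s
dV1 = V1*(sqrt(2*r2/(r1+r2)) - 1) = 2083.82 m/s
V2 = sqrt(mu/r2) = 3707.72 m/s
dV2 = V2*(1 - sqrt(2*r1/(r1+r2))) = 1419.99 m/s
Total dV = 3504 m/s

3504 m/s


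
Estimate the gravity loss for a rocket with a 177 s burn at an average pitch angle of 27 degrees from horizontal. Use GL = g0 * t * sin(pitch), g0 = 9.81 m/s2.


GL = 9.81 * 177 * sin(27 deg) = 788 m/s

788 m/s


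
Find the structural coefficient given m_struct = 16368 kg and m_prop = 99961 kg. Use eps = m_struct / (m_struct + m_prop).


eps = 16368 / (16368 + 99961) = 0.1407

0.1407
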